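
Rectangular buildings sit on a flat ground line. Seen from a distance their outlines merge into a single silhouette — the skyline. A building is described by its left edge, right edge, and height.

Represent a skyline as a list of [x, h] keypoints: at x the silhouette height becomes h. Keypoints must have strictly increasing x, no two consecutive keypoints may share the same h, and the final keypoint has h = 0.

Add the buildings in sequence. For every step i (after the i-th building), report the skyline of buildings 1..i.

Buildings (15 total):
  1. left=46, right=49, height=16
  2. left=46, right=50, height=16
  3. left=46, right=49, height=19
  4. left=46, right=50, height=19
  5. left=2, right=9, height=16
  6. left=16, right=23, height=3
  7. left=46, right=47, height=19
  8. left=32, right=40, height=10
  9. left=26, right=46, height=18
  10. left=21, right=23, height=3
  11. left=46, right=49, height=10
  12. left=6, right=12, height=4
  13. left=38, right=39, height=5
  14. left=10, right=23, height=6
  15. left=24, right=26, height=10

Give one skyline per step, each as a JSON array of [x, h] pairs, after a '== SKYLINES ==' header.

== SKYLINES ==
[[46,16],[49,0]]
[[46,16],[50,0]]
[[46,19],[49,16],[50,0]]
[[46,19],[50,0]]
[[2,16],[9,0],[46,19],[50,0]]
[[2,16],[9,0],[16,3],[23,0],[46,19],[50,0]]
[[2,16],[9,0],[16,3],[23,0],[46,19],[50,0]]
[[2,16],[9,0],[16,3],[23,0],[32,10],[40,0],[46,19],[50,0]]
[[2,16],[9,0],[16,3],[23,0],[26,18],[46,19],[50,0]]
[[2,16],[9,0],[16,3],[23,0],[26,18],[46,19],[50,0]]
[[2,16],[9,0],[16,3],[23,0],[26,18],[46,19],[50,0]]
[[2,16],[9,4],[12,0],[16,3],[23,0],[26,18],[46,19],[50,0]]
[[2,16],[9,4],[12,0],[16,3],[23,0],[26,18],[46,19],[50,0]]
[[2,16],[9,4],[10,6],[23,0],[26,18],[46,19],[50,0]]
[[2,16],[9,4],[10,6],[23,0],[24,10],[26,18],[46,19],[50,0]]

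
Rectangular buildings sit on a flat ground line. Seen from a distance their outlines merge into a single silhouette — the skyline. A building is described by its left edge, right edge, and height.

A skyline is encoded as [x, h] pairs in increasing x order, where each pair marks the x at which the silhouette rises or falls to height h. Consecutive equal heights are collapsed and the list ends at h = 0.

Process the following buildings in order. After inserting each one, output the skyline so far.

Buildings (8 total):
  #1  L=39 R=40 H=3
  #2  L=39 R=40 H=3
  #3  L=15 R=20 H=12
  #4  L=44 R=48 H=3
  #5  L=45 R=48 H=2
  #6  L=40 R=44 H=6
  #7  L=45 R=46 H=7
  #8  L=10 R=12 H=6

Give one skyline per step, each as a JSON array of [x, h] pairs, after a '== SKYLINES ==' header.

== SKYLINES ==
[[39,3],[40,0]]
[[39,3],[40,0]]
[[15,12],[20,0],[39,3],[40,0]]
[[15,12],[20,0],[39,3],[40,0],[44,3],[48,0]]
[[15,12],[20,0],[39,3],[40,0],[44,3],[48,0]]
[[15,12],[20,0],[39,3],[40,6],[44,3],[48,0]]
[[15,12],[20,0],[39,3],[40,6],[44,3],[45,7],[46,3],[48,0]]
[[10,6],[12,0],[15,12],[20,0],[39,3],[40,6],[44,3],[45,7],[46,3],[48,0]]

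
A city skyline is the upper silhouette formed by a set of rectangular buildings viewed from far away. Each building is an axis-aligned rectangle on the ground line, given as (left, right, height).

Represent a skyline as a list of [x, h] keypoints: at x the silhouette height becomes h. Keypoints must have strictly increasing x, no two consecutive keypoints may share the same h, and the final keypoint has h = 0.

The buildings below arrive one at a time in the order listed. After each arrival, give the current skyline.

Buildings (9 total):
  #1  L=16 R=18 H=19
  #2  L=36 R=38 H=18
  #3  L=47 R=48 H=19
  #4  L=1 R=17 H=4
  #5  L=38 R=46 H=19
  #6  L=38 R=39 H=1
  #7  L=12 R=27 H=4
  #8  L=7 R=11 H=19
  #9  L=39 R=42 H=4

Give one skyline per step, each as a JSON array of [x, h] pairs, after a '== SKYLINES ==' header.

== SKYLINES ==
[[16,19],[18,0]]
[[16,19],[18,0],[36,18],[38,0]]
[[16,19],[18,0],[36,18],[38,0],[47,19],[48,0]]
[[1,4],[16,19],[18,0],[36,18],[38,0],[47,19],[48,0]]
[[1,4],[16,19],[18,0],[36,18],[38,19],[46,0],[47,19],[48,0]]
[[1,4],[16,19],[18,0],[36,18],[38,19],[46,0],[47,19],[48,0]]
[[1,4],[16,19],[18,4],[27,0],[36,18],[38,19],[46,0],[47,19],[48,0]]
[[1,4],[7,19],[11,4],[16,19],[18,4],[27,0],[36,18],[38,19],[46,0],[47,19],[48,0]]
[[1,4],[7,19],[11,4],[16,19],[18,4],[27,0],[36,18],[38,19],[46,0],[47,19],[48,0]]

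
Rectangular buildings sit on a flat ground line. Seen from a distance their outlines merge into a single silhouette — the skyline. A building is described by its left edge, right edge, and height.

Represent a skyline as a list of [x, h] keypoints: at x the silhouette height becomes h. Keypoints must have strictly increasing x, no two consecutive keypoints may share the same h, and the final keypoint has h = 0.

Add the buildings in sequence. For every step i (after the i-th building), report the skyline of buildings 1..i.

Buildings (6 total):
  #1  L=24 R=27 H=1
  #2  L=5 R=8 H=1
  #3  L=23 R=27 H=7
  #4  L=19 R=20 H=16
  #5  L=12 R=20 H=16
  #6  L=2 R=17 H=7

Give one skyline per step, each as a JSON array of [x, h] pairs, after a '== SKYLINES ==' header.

== SKYLINES ==
[[24,1],[27,0]]
[[5,1],[8,0],[24,1],[27,0]]
[[5,1],[8,0],[23,7],[27,0]]
[[5,1],[8,0],[19,16],[20,0],[23,7],[27,0]]
[[5,1],[8,0],[12,16],[20,0],[23,7],[27,0]]
[[2,7],[12,16],[20,0],[23,7],[27,0]]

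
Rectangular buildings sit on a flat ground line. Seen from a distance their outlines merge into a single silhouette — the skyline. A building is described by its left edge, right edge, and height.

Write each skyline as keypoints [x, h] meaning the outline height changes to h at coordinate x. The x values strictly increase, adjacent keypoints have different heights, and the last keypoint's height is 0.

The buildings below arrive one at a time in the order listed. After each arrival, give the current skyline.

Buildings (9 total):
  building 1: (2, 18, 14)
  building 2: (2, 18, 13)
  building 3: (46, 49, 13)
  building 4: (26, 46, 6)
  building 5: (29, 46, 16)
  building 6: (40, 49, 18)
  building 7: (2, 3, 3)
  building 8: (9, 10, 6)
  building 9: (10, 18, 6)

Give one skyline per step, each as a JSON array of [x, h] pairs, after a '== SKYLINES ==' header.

== SKYLINES ==
[[2,14],[18,0]]
[[2,14],[18,0]]
[[2,14],[18,0],[46,13],[49,0]]
[[2,14],[18,0],[26,6],[46,13],[49,0]]
[[2,14],[18,0],[26,6],[29,16],[46,13],[49,0]]
[[2,14],[18,0],[26,6],[29,16],[40,18],[49,0]]
[[2,14],[18,0],[26,6],[29,16],[40,18],[49,0]]
[[2,14],[18,0],[26,6],[29,16],[40,18],[49,0]]
[[2,14],[18,0],[26,6],[29,16],[40,18],[49,0]]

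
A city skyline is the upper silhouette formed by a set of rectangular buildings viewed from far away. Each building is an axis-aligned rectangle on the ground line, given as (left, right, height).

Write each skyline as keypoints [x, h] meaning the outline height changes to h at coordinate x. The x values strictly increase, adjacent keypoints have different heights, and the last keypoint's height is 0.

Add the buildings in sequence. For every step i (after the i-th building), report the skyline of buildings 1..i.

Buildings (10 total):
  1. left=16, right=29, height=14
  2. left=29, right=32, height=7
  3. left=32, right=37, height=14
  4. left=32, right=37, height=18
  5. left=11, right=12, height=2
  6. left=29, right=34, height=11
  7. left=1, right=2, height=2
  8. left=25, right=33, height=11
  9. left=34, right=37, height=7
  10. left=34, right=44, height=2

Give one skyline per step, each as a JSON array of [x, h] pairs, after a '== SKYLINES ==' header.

== SKYLINES ==
[[16,14],[29,0]]
[[16,14],[29,7],[32,0]]
[[16,14],[29,7],[32,14],[37,0]]
[[16,14],[29,7],[32,18],[37,0]]
[[11,2],[12,0],[16,14],[29,7],[32,18],[37,0]]
[[11,2],[12,0],[16,14],[29,11],[32,18],[37,0]]
[[1,2],[2,0],[11,2],[12,0],[16,14],[29,11],[32,18],[37,0]]
[[1,2],[2,0],[11,2],[12,0],[16,14],[29,11],[32,18],[37,0]]
[[1,2],[2,0],[11,2],[12,0],[16,14],[29,11],[32,18],[37,0]]
[[1,2],[2,0],[11,2],[12,0],[16,14],[29,11],[32,18],[37,2],[44,0]]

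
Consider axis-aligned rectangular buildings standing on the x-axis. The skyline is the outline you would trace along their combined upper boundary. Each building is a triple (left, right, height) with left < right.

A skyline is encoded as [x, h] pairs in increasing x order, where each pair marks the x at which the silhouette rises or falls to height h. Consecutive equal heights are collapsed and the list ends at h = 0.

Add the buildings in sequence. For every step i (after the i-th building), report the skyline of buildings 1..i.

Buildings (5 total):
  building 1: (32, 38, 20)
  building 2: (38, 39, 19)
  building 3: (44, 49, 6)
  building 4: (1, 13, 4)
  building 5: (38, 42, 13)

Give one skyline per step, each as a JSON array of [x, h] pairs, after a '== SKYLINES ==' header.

== SKYLINES ==
[[32,20],[38,0]]
[[32,20],[38,19],[39,0]]
[[32,20],[38,19],[39,0],[44,6],[49,0]]
[[1,4],[13,0],[32,20],[38,19],[39,0],[44,6],[49,0]]
[[1,4],[13,0],[32,20],[38,19],[39,13],[42,0],[44,6],[49,0]]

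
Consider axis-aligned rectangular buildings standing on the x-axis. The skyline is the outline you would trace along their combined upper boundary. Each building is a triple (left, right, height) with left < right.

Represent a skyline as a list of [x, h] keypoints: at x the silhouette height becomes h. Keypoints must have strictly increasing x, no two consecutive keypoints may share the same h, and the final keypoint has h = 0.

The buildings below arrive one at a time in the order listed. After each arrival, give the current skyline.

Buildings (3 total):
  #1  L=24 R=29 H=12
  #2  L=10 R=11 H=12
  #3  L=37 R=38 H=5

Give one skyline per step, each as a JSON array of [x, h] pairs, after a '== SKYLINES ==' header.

== SKYLINES ==
[[24,12],[29,0]]
[[10,12],[11,0],[24,12],[29,0]]
[[10,12],[11,0],[24,12],[29,0],[37,5],[38,0]]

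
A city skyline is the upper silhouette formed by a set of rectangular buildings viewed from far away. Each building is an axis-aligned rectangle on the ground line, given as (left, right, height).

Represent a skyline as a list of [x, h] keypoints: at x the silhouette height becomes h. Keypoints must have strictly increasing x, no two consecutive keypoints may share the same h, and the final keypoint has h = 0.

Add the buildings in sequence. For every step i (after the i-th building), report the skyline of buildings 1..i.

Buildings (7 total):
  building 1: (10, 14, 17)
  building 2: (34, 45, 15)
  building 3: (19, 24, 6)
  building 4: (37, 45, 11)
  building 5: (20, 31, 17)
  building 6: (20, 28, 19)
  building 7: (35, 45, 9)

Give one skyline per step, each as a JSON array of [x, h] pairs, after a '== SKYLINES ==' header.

== SKYLINES ==
[[10,17],[14,0]]
[[10,17],[14,0],[34,15],[45,0]]
[[10,17],[14,0],[19,6],[24,0],[34,15],[45,0]]
[[10,17],[14,0],[19,6],[24,0],[34,15],[45,0]]
[[10,17],[14,0],[19,6],[20,17],[31,0],[34,15],[45,0]]
[[10,17],[14,0],[19,6],[20,19],[28,17],[31,0],[34,15],[45,0]]
[[10,17],[14,0],[19,6],[20,19],[28,17],[31,0],[34,15],[45,0]]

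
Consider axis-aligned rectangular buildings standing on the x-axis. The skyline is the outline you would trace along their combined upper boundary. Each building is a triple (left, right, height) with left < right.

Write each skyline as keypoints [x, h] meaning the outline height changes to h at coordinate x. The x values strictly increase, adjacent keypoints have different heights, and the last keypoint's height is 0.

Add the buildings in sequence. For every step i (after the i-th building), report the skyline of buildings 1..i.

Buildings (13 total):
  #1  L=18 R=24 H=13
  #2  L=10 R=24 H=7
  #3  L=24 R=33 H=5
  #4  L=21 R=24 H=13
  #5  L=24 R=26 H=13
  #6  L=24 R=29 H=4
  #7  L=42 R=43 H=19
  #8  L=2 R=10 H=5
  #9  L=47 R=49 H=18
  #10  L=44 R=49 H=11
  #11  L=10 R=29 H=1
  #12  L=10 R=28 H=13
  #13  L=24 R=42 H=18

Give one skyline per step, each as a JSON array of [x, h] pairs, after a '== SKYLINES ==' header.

== SKYLINES ==
[[18,13],[24,0]]
[[10,7],[18,13],[24,0]]
[[10,7],[18,13],[24,5],[33,0]]
[[10,7],[18,13],[24,5],[33,0]]
[[10,7],[18,13],[26,5],[33,0]]
[[10,7],[18,13],[26,5],[33,0]]
[[10,7],[18,13],[26,5],[33,0],[42,19],[43,0]]
[[2,5],[10,7],[18,13],[26,5],[33,0],[42,19],[43,0]]
[[2,5],[10,7],[18,13],[26,5],[33,0],[42,19],[43,0],[47,18],[49,0]]
[[2,5],[10,7],[18,13],[26,5],[33,0],[42,19],[43,0],[44,11],[47,18],[49,0]]
[[2,5],[10,7],[18,13],[26,5],[33,0],[42,19],[43,0],[44,11],[47,18],[49,0]]
[[2,5],[10,13],[28,5],[33,0],[42,19],[43,0],[44,11],[47,18],[49,0]]
[[2,5],[10,13],[24,18],[42,19],[43,0],[44,11],[47,18],[49,0]]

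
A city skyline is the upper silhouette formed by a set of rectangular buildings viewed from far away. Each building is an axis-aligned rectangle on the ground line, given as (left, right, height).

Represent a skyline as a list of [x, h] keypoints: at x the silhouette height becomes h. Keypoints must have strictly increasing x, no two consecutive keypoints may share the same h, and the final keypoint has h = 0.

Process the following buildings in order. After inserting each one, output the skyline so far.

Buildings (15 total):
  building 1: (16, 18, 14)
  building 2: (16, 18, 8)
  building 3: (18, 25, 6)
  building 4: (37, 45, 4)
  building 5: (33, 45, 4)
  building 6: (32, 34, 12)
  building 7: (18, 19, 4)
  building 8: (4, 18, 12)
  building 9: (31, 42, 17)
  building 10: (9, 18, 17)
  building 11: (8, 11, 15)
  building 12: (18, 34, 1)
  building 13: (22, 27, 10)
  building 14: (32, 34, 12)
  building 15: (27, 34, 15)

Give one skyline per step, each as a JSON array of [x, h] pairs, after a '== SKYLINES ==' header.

== SKYLINES ==
[[16,14],[18,0]]
[[16,14],[18,0]]
[[16,14],[18,6],[25,0]]
[[16,14],[18,6],[25,0],[37,4],[45,0]]
[[16,14],[18,6],[25,0],[33,4],[45,0]]
[[16,14],[18,6],[25,0],[32,12],[34,4],[45,0]]
[[16,14],[18,6],[25,0],[32,12],[34,4],[45,0]]
[[4,12],[16,14],[18,6],[25,0],[32,12],[34,4],[45,0]]
[[4,12],[16,14],[18,6],[25,0],[31,17],[42,4],[45,0]]
[[4,12],[9,17],[18,6],[25,0],[31,17],[42,4],[45,0]]
[[4,12],[8,15],[9,17],[18,6],[25,0],[31,17],[42,4],[45,0]]
[[4,12],[8,15],[9,17],[18,6],[25,1],[31,17],[42,4],[45,0]]
[[4,12],[8,15],[9,17],[18,6],[22,10],[27,1],[31,17],[42,4],[45,0]]
[[4,12],[8,15],[9,17],[18,6],[22,10],[27,1],[31,17],[42,4],[45,0]]
[[4,12],[8,15],[9,17],[18,6],[22,10],[27,15],[31,17],[42,4],[45,0]]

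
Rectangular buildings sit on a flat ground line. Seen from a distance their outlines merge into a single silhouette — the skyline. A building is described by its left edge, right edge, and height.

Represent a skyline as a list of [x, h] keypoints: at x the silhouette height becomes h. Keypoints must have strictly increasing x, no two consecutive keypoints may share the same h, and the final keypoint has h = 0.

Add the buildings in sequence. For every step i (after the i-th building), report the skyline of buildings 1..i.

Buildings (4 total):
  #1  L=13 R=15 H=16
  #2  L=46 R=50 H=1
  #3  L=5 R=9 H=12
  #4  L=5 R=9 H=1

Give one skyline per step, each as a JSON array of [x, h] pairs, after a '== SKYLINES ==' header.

== SKYLINES ==
[[13,16],[15,0]]
[[13,16],[15,0],[46,1],[50,0]]
[[5,12],[9,0],[13,16],[15,0],[46,1],[50,0]]
[[5,12],[9,0],[13,16],[15,0],[46,1],[50,0]]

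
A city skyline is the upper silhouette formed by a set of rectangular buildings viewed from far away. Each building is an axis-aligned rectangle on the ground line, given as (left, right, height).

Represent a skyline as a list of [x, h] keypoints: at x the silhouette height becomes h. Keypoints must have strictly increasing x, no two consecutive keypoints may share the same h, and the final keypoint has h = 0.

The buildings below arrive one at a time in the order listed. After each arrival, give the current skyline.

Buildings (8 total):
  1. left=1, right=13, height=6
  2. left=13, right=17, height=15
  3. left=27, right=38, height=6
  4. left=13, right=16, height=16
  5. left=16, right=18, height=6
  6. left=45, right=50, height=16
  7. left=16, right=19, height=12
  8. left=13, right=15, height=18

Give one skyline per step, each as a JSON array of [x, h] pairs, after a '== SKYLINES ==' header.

== SKYLINES ==
[[1,6],[13,0]]
[[1,6],[13,15],[17,0]]
[[1,6],[13,15],[17,0],[27,6],[38,0]]
[[1,6],[13,16],[16,15],[17,0],[27,6],[38,0]]
[[1,6],[13,16],[16,15],[17,6],[18,0],[27,6],[38,0]]
[[1,6],[13,16],[16,15],[17,6],[18,0],[27,6],[38,0],[45,16],[50,0]]
[[1,6],[13,16],[16,15],[17,12],[19,0],[27,6],[38,0],[45,16],[50,0]]
[[1,6],[13,18],[15,16],[16,15],[17,12],[19,0],[27,6],[38,0],[45,16],[50,0]]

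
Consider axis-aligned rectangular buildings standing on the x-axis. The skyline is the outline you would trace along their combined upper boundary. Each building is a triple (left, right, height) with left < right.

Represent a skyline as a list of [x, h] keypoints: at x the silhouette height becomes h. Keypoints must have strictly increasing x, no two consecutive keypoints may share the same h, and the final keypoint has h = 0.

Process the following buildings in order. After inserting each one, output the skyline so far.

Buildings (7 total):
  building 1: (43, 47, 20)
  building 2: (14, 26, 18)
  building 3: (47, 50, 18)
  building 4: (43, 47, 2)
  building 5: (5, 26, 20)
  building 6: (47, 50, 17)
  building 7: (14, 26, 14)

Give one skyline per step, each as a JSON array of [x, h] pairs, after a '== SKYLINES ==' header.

== SKYLINES ==
[[43,20],[47,0]]
[[14,18],[26,0],[43,20],[47,0]]
[[14,18],[26,0],[43,20],[47,18],[50,0]]
[[14,18],[26,0],[43,20],[47,18],[50,0]]
[[5,20],[26,0],[43,20],[47,18],[50,0]]
[[5,20],[26,0],[43,20],[47,18],[50,0]]
[[5,20],[26,0],[43,20],[47,18],[50,0]]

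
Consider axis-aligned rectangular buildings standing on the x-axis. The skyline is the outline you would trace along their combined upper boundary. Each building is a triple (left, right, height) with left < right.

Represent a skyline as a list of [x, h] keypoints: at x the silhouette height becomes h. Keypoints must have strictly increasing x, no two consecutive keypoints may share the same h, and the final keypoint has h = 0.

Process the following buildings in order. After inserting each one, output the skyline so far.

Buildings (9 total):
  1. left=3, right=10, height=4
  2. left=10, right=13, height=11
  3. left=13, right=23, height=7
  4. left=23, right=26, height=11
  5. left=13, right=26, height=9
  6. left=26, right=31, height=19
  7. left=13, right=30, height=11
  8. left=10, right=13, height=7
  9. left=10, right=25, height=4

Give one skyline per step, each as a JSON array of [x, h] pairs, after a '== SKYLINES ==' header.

== SKYLINES ==
[[3,4],[10,0]]
[[3,4],[10,11],[13,0]]
[[3,4],[10,11],[13,7],[23,0]]
[[3,4],[10,11],[13,7],[23,11],[26,0]]
[[3,4],[10,11],[13,9],[23,11],[26,0]]
[[3,4],[10,11],[13,9],[23,11],[26,19],[31,0]]
[[3,4],[10,11],[26,19],[31,0]]
[[3,4],[10,11],[26,19],[31,0]]
[[3,4],[10,11],[26,19],[31,0]]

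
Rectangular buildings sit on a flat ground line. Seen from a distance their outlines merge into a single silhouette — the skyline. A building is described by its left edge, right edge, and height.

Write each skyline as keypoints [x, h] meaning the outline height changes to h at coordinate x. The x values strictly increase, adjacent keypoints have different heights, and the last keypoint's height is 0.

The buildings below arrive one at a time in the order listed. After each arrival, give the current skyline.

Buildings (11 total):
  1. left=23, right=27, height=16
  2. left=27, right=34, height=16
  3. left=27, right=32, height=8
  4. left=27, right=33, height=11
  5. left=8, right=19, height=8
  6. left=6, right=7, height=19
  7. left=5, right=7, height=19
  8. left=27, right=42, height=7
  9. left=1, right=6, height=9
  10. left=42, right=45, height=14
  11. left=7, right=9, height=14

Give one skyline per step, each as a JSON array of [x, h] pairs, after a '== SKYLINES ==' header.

== SKYLINES ==
[[23,16],[27,0]]
[[23,16],[34,0]]
[[23,16],[34,0]]
[[23,16],[34,0]]
[[8,8],[19,0],[23,16],[34,0]]
[[6,19],[7,0],[8,8],[19,0],[23,16],[34,0]]
[[5,19],[7,0],[8,8],[19,0],[23,16],[34,0]]
[[5,19],[7,0],[8,8],[19,0],[23,16],[34,7],[42,0]]
[[1,9],[5,19],[7,0],[8,8],[19,0],[23,16],[34,7],[42,0]]
[[1,9],[5,19],[7,0],[8,8],[19,0],[23,16],[34,7],[42,14],[45,0]]
[[1,9],[5,19],[7,14],[9,8],[19,0],[23,16],[34,7],[42,14],[45,0]]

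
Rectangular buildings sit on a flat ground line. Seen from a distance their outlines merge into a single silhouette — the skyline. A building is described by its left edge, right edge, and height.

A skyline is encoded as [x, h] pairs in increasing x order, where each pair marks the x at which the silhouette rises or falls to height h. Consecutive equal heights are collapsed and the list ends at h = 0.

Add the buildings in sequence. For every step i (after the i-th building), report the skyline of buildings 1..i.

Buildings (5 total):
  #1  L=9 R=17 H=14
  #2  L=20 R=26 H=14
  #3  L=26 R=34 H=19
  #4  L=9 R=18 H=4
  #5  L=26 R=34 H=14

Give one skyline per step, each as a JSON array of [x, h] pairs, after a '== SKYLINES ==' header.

== SKYLINES ==
[[9,14],[17,0]]
[[9,14],[17,0],[20,14],[26,0]]
[[9,14],[17,0],[20,14],[26,19],[34,0]]
[[9,14],[17,4],[18,0],[20,14],[26,19],[34,0]]
[[9,14],[17,4],[18,0],[20,14],[26,19],[34,0]]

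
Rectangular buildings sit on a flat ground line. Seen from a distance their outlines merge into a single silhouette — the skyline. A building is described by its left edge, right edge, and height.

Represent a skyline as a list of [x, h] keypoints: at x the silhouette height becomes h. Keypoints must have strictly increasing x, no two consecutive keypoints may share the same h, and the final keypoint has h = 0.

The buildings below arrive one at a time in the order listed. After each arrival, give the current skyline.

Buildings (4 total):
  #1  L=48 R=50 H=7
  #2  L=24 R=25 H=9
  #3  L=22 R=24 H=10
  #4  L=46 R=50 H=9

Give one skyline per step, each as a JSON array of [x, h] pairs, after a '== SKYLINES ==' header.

== SKYLINES ==
[[48,7],[50,0]]
[[24,9],[25,0],[48,7],[50,0]]
[[22,10],[24,9],[25,0],[48,7],[50,0]]
[[22,10],[24,9],[25,0],[46,9],[50,0]]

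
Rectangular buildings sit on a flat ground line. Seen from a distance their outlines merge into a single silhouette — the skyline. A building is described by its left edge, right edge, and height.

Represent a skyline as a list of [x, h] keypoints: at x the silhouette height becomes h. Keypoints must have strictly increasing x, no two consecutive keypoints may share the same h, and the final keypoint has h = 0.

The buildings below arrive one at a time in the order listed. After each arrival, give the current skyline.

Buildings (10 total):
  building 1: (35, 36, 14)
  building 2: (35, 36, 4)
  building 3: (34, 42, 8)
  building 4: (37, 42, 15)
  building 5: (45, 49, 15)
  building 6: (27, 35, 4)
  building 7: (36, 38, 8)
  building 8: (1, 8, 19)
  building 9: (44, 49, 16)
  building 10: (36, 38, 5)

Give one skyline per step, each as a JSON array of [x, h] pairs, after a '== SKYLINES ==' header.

== SKYLINES ==
[[35,14],[36,0]]
[[35,14],[36,0]]
[[34,8],[35,14],[36,8],[42,0]]
[[34,8],[35,14],[36,8],[37,15],[42,0]]
[[34,8],[35,14],[36,8],[37,15],[42,0],[45,15],[49,0]]
[[27,4],[34,8],[35,14],[36,8],[37,15],[42,0],[45,15],[49,0]]
[[27,4],[34,8],[35,14],[36,8],[37,15],[42,0],[45,15],[49,0]]
[[1,19],[8,0],[27,4],[34,8],[35,14],[36,8],[37,15],[42,0],[45,15],[49,0]]
[[1,19],[8,0],[27,4],[34,8],[35,14],[36,8],[37,15],[42,0],[44,16],[49,0]]
[[1,19],[8,0],[27,4],[34,8],[35,14],[36,8],[37,15],[42,0],[44,16],[49,0]]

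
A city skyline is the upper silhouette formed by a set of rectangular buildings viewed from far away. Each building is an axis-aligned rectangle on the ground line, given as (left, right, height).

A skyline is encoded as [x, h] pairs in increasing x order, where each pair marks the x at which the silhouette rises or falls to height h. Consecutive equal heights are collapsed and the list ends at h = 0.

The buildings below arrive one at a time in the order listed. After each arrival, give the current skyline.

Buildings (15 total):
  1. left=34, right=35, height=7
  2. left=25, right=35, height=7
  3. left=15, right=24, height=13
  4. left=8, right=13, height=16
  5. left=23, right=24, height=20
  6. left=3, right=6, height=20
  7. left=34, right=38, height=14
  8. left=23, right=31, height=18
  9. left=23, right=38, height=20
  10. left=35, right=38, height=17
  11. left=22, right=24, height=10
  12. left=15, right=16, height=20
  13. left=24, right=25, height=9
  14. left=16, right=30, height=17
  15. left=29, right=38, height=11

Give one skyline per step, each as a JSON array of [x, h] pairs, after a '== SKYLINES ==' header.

== SKYLINES ==
[[34,7],[35,0]]
[[25,7],[35,0]]
[[15,13],[24,0],[25,7],[35,0]]
[[8,16],[13,0],[15,13],[24,0],[25,7],[35,0]]
[[8,16],[13,0],[15,13],[23,20],[24,0],[25,7],[35,0]]
[[3,20],[6,0],[8,16],[13,0],[15,13],[23,20],[24,0],[25,7],[35,0]]
[[3,20],[6,0],[8,16],[13,0],[15,13],[23,20],[24,0],[25,7],[34,14],[38,0]]
[[3,20],[6,0],[8,16],[13,0],[15,13],[23,20],[24,18],[31,7],[34,14],[38,0]]
[[3,20],[6,0],[8,16],[13,0],[15,13],[23,20],[38,0]]
[[3,20],[6,0],[8,16],[13,0],[15,13],[23,20],[38,0]]
[[3,20],[6,0],[8,16],[13,0],[15,13],[23,20],[38,0]]
[[3,20],[6,0],[8,16],[13,0],[15,20],[16,13],[23,20],[38,0]]
[[3,20],[6,0],[8,16],[13,0],[15,20],[16,13],[23,20],[38,0]]
[[3,20],[6,0],[8,16],[13,0],[15,20],[16,17],[23,20],[38,0]]
[[3,20],[6,0],[8,16],[13,0],[15,20],[16,17],[23,20],[38,0]]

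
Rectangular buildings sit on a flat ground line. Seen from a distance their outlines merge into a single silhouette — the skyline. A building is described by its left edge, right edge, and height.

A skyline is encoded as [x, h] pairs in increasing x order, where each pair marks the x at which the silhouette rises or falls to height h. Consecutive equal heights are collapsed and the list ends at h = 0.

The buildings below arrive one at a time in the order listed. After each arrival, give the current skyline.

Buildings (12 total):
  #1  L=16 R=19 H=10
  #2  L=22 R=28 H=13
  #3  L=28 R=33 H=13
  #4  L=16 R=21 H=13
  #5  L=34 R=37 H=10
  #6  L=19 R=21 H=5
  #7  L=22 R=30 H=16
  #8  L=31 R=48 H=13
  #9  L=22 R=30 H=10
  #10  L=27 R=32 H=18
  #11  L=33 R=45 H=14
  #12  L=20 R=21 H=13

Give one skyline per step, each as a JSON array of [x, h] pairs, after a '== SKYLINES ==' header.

== SKYLINES ==
[[16,10],[19,0]]
[[16,10],[19,0],[22,13],[28,0]]
[[16,10],[19,0],[22,13],[33,0]]
[[16,13],[21,0],[22,13],[33,0]]
[[16,13],[21,0],[22,13],[33,0],[34,10],[37,0]]
[[16,13],[21,0],[22,13],[33,0],[34,10],[37,0]]
[[16,13],[21,0],[22,16],[30,13],[33,0],[34,10],[37,0]]
[[16,13],[21,0],[22,16],[30,13],[48,0]]
[[16,13],[21,0],[22,16],[30,13],[48,0]]
[[16,13],[21,0],[22,16],[27,18],[32,13],[48,0]]
[[16,13],[21,0],[22,16],[27,18],[32,13],[33,14],[45,13],[48,0]]
[[16,13],[21,0],[22,16],[27,18],[32,13],[33,14],[45,13],[48,0]]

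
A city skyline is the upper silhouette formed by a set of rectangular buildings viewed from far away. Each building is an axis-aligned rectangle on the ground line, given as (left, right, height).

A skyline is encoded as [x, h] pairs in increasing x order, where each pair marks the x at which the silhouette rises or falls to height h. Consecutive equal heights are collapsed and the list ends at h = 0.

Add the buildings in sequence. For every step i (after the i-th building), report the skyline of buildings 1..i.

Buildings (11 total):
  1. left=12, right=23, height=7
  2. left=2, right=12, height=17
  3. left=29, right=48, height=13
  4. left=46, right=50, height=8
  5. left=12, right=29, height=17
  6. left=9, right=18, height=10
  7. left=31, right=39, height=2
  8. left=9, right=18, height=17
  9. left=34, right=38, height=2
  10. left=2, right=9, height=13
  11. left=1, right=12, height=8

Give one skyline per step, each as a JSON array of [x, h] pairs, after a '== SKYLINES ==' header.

== SKYLINES ==
[[12,7],[23,0]]
[[2,17],[12,7],[23,0]]
[[2,17],[12,7],[23,0],[29,13],[48,0]]
[[2,17],[12,7],[23,0],[29,13],[48,8],[50,0]]
[[2,17],[29,13],[48,8],[50,0]]
[[2,17],[29,13],[48,8],[50,0]]
[[2,17],[29,13],[48,8],[50,0]]
[[2,17],[29,13],[48,8],[50,0]]
[[2,17],[29,13],[48,8],[50,0]]
[[2,17],[29,13],[48,8],[50,0]]
[[1,8],[2,17],[29,13],[48,8],[50,0]]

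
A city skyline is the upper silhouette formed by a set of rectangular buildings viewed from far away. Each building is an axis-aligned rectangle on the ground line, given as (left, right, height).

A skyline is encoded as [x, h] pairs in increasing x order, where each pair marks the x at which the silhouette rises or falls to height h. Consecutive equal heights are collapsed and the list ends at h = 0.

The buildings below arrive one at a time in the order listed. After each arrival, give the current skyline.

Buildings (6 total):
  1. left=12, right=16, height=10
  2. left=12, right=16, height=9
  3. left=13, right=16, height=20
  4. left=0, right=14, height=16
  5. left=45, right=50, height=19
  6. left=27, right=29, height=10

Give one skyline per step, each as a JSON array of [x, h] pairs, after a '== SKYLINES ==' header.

== SKYLINES ==
[[12,10],[16,0]]
[[12,10],[16,0]]
[[12,10],[13,20],[16,0]]
[[0,16],[13,20],[16,0]]
[[0,16],[13,20],[16,0],[45,19],[50,0]]
[[0,16],[13,20],[16,0],[27,10],[29,0],[45,19],[50,0]]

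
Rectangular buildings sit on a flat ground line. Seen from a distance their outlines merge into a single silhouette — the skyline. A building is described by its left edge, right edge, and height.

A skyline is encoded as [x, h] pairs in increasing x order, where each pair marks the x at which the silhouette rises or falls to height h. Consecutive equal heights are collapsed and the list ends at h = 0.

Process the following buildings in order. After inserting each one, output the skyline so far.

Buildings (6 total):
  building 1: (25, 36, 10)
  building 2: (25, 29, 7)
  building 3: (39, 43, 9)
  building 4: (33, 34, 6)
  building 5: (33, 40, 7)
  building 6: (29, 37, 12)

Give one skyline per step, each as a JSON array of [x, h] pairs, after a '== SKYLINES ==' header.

== SKYLINES ==
[[25,10],[36,0]]
[[25,10],[36,0]]
[[25,10],[36,0],[39,9],[43,0]]
[[25,10],[36,0],[39,9],[43,0]]
[[25,10],[36,7],[39,9],[43,0]]
[[25,10],[29,12],[37,7],[39,9],[43,0]]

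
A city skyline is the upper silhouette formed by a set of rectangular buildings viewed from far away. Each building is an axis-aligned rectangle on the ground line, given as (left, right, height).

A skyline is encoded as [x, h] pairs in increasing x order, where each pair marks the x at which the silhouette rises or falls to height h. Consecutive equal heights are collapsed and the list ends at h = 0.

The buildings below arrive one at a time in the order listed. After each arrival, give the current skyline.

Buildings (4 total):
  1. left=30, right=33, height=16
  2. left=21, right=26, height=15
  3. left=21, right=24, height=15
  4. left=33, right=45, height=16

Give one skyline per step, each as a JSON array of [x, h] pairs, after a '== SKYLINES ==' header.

== SKYLINES ==
[[30,16],[33,0]]
[[21,15],[26,0],[30,16],[33,0]]
[[21,15],[26,0],[30,16],[33,0]]
[[21,15],[26,0],[30,16],[45,0]]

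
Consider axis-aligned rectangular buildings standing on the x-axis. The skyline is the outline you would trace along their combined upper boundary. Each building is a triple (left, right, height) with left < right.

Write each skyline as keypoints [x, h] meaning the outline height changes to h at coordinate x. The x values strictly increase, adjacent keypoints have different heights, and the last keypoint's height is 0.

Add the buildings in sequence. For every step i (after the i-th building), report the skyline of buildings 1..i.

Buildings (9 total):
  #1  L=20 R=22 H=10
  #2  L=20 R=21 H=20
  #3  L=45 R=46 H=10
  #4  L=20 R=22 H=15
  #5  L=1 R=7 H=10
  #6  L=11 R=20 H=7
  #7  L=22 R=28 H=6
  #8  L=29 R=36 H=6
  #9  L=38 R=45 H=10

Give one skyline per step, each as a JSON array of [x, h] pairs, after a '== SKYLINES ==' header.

== SKYLINES ==
[[20,10],[22,0]]
[[20,20],[21,10],[22,0]]
[[20,20],[21,10],[22,0],[45,10],[46,0]]
[[20,20],[21,15],[22,0],[45,10],[46,0]]
[[1,10],[7,0],[20,20],[21,15],[22,0],[45,10],[46,0]]
[[1,10],[7,0],[11,7],[20,20],[21,15],[22,0],[45,10],[46,0]]
[[1,10],[7,0],[11,7],[20,20],[21,15],[22,6],[28,0],[45,10],[46,0]]
[[1,10],[7,0],[11,7],[20,20],[21,15],[22,6],[28,0],[29,6],[36,0],[45,10],[46,0]]
[[1,10],[7,0],[11,7],[20,20],[21,15],[22,6],[28,0],[29,6],[36,0],[38,10],[46,0]]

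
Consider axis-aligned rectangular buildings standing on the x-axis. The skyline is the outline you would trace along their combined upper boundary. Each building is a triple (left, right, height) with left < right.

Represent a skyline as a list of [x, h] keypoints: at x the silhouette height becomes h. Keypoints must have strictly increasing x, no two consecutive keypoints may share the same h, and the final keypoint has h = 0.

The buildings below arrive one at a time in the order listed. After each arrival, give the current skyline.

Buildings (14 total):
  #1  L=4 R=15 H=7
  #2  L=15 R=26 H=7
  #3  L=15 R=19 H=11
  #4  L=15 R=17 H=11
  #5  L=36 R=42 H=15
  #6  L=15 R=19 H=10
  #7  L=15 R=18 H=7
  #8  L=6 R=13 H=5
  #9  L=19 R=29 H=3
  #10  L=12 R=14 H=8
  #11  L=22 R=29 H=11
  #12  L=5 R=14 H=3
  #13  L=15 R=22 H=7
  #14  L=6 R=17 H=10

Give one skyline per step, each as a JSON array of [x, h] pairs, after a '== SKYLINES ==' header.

== SKYLINES ==
[[4,7],[15,0]]
[[4,7],[26,0]]
[[4,7],[15,11],[19,7],[26,0]]
[[4,7],[15,11],[19,7],[26,0]]
[[4,7],[15,11],[19,7],[26,0],[36,15],[42,0]]
[[4,7],[15,11],[19,7],[26,0],[36,15],[42,0]]
[[4,7],[15,11],[19,7],[26,0],[36,15],[42,0]]
[[4,7],[15,11],[19,7],[26,0],[36,15],[42,0]]
[[4,7],[15,11],[19,7],[26,3],[29,0],[36,15],[42,0]]
[[4,7],[12,8],[14,7],[15,11],[19,7],[26,3],[29,0],[36,15],[42,0]]
[[4,7],[12,8],[14,7],[15,11],[19,7],[22,11],[29,0],[36,15],[42,0]]
[[4,7],[12,8],[14,7],[15,11],[19,7],[22,11],[29,0],[36,15],[42,0]]
[[4,7],[12,8],[14,7],[15,11],[19,7],[22,11],[29,0],[36,15],[42,0]]
[[4,7],[6,10],[15,11],[19,7],[22,11],[29,0],[36,15],[42,0]]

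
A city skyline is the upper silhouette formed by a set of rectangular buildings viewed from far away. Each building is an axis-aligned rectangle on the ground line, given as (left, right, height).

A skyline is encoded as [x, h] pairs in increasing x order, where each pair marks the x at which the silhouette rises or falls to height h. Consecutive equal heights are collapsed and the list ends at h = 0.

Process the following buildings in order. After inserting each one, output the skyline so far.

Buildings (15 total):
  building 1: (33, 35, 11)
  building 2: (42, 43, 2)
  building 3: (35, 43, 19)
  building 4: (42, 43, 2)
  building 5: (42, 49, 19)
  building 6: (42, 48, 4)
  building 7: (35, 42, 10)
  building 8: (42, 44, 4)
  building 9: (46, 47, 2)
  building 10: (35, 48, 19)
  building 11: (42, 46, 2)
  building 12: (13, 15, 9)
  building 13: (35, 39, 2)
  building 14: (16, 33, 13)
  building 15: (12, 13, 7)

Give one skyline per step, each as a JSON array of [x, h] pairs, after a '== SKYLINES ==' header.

== SKYLINES ==
[[33,11],[35,0]]
[[33,11],[35,0],[42,2],[43,0]]
[[33,11],[35,19],[43,0]]
[[33,11],[35,19],[43,0]]
[[33,11],[35,19],[49,0]]
[[33,11],[35,19],[49,0]]
[[33,11],[35,19],[49,0]]
[[33,11],[35,19],[49,0]]
[[33,11],[35,19],[49,0]]
[[33,11],[35,19],[49,0]]
[[33,11],[35,19],[49,0]]
[[13,9],[15,0],[33,11],[35,19],[49,0]]
[[13,9],[15,0],[33,11],[35,19],[49,0]]
[[13,9],[15,0],[16,13],[33,11],[35,19],[49,0]]
[[12,7],[13,9],[15,0],[16,13],[33,11],[35,19],[49,0]]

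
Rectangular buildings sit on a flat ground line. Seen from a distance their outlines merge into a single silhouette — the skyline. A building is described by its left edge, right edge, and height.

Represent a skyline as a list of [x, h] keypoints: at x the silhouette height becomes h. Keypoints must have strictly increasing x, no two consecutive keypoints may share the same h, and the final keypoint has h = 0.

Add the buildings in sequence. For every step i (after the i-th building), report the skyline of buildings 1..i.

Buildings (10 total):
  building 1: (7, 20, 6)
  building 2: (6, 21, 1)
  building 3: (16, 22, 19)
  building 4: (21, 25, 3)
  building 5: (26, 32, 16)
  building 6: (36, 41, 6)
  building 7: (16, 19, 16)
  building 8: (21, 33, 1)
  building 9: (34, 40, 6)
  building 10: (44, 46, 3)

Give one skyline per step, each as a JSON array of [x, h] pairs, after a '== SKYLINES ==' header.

== SKYLINES ==
[[7,6],[20,0]]
[[6,1],[7,6],[20,1],[21,0]]
[[6,1],[7,6],[16,19],[22,0]]
[[6,1],[7,6],[16,19],[22,3],[25,0]]
[[6,1],[7,6],[16,19],[22,3],[25,0],[26,16],[32,0]]
[[6,1],[7,6],[16,19],[22,3],[25,0],[26,16],[32,0],[36,6],[41,0]]
[[6,1],[7,6],[16,19],[22,3],[25,0],[26,16],[32,0],[36,6],[41,0]]
[[6,1],[7,6],[16,19],[22,3],[25,1],[26,16],[32,1],[33,0],[36,6],[41,0]]
[[6,1],[7,6],[16,19],[22,3],[25,1],[26,16],[32,1],[33,0],[34,6],[41,0]]
[[6,1],[7,6],[16,19],[22,3],[25,1],[26,16],[32,1],[33,0],[34,6],[41,0],[44,3],[46,0]]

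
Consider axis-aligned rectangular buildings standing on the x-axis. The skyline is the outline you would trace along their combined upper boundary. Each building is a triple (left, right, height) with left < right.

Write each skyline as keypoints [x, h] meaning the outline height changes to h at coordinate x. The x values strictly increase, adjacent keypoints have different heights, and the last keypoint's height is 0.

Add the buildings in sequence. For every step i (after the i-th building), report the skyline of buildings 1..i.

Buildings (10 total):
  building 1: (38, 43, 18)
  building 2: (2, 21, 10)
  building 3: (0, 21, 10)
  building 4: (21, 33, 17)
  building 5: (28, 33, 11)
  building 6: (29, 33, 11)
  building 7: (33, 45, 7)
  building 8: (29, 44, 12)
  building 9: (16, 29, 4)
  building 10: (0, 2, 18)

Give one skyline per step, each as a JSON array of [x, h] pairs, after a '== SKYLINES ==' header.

== SKYLINES ==
[[38,18],[43,0]]
[[2,10],[21,0],[38,18],[43,0]]
[[0,10],[21,0],[38,18],[43,0]]
[[0,10],[21,17],[33,0],[38,18],[43,0]]
[[0,10],[21,17],[33,0],[38,18],[43,0]]
[[0,10],[21,17],[33,0],[38,18],[43,0]]
[[0,10],[21,17],[33,7],[38,18],[43,7],[45,0]]
[[0,10],[21,17],[33,12],[38,18],[43,12],[44,7],[45,0]]
[[0,10],[21,17],[33,12],[38,18],[43,12],[44,7],[45,0]]
[[0,18],[2,10],[21,17],[33,12],[38,18],[43,12],[44,7],[45,0]]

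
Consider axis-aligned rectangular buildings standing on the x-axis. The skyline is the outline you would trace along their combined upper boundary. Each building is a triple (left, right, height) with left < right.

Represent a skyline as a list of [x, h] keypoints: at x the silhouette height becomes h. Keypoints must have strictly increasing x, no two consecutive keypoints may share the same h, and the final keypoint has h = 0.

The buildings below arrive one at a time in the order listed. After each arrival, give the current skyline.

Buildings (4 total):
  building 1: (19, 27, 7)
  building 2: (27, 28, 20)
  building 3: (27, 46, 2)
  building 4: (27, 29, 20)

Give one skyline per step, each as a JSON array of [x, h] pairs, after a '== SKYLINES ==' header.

== SKYLINES ==
[[19,7],[27,0]]
[[19,7],[27,20],[28,0]]
[[19,7],[27,20],[28,2],[46,0]]
[[19,7],[27,20],[29,2],[46,0]]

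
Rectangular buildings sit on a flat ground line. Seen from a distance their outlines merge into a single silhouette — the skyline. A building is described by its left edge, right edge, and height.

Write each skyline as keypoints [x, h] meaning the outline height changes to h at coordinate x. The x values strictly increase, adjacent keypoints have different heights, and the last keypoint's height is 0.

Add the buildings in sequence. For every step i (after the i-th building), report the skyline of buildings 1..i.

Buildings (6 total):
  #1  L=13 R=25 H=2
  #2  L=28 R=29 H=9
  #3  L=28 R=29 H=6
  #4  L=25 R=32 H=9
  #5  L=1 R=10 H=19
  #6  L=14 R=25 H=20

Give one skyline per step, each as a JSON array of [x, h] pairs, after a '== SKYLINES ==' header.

== SKYLINES ==
[[13,2],[25,0]]
[[13,2],[25,0],[28,9],[29,0]]
[[13,2],[25,0],[28,9],[29,0]]
[[13,2],[25,9],[32,0]]
[[1,19],[10,0],[13,2],[25,9],[32,0]]
[[1,19],[10,0],[13,2],[14,20],[25,9],[32,0]]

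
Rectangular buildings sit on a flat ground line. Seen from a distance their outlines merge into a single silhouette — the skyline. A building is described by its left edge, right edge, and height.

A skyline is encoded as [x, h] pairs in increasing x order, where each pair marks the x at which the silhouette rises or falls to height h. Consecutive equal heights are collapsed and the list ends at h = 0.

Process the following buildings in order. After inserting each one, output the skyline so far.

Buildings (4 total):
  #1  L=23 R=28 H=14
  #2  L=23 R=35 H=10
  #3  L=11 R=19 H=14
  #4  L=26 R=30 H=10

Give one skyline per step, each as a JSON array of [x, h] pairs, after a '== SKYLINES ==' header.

== SKYLINES ==
[[23,14],[28,0]]
[[23,14],[28,10],[35,0]]
[[11,14],[19,0],[23,14],[28,10],[35,0]]
[[11,14],[19,0],[23,14],[28,10],[35,0]]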